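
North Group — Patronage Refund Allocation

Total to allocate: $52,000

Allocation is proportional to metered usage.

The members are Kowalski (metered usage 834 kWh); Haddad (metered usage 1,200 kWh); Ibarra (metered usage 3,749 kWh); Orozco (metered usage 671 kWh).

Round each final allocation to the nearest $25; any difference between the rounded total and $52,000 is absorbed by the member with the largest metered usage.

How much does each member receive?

Kowalski: $6,725 | Haddad: $9,675 | Ibarra: $30,200 | Orozco: $5,400

Sum of metered usage: 834 + 1,200 + 3,749 + 671 = 6,454.
Pro-rata amounts: Kowalski 6,719.55; Haddad 9,668.42; Ibarra 30,205.76; Orozco 5,406.26.
Rounded to nearest $25: Kowalski $6,725; Haddad $9,675; Ibarra $30,200; Orozco $5,400. Sum = $52,000.
No rounding difference to absorb.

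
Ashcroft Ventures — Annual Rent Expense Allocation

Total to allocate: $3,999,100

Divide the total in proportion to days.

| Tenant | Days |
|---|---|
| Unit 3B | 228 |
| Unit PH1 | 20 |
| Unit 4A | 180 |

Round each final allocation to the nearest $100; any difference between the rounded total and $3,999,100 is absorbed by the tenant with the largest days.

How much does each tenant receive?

Unit 3B: $2,130,300; Unit PH1: $186,900; Unit 4A: $1,681,900

Sum of days: 428.
Proportional shares: Unit 3B 228/428 × $3,999,100 = 2,130,361.68; Unit PH1 20/428 × $3,999,100 = 186,873.83; Unit 4A 180/428 × $3,999,100 = 1,681,864.49.
Rounded to nearest $100: Unit 3B $2,130,400; Unit PH1 $186,900; Unit 4A $1,681,900. Sum = $3,999,200.
Difference $3,999,100 − $3,999,200 = −$100 applied to largest days (Unit 3B): Unit 3B becomes $2,130,300.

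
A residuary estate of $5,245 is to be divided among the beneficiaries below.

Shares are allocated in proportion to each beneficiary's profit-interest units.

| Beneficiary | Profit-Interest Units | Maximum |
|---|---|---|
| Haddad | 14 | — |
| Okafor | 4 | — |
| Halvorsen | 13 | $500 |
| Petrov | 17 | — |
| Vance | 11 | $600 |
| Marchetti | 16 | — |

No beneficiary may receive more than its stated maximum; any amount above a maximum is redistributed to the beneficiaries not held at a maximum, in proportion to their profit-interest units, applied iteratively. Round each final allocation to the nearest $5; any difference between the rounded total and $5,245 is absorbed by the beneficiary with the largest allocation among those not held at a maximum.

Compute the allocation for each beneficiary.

Profit-interest units total: 75.
Proportional shares (ignoring caps): Haddad 979.07; Okafor 279.73; Halvorsen 909.13; Petrov 1,188.87; Vance 769.27; Marchetti 1,118.93.
Cap binds for Halvorsen ($500), Vance ($600); residual $4,145 reallocated over remaining profit-interest units 51.
Redistributed shares: Haddad 1,137.84 → $1,140; Okafor 325.10 → $325; Petrov 1,381.67 → $1,380; Marchetti 1,300.39 → $1,300.

Haddad: $1,140 | Okafor: $325 | Halvorsen: $500 | Petrov: $1,380 | Vance: $600 | Marchetti: $1,300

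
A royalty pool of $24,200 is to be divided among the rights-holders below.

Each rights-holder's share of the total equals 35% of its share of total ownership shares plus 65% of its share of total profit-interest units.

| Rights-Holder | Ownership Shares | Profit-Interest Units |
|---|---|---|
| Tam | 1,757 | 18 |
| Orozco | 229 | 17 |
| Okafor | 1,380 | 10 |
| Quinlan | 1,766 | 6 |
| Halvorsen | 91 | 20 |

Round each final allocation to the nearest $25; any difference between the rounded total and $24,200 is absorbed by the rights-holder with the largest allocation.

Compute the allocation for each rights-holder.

Ownership shares total 5,223; profit-interest units total 71.
Combined weights (35% ownership shares + 65% profit-interest units): Tam 0.2825; Orozco 0.1710; Okafor 0.1840; Quinlan 0.1733; Halvorsen 0.1892.
Unrounded shares: Tam 6,837.17; Orozco 4,137.70; Okafor 4,453.40; Quinlan 4,193.17; Halvorsen 4,578.56.
At nearest $25: Tam $6,825; Orozco $4,150; Okafor $4,450; Quinlan $4,200; Halvorsen $4,575. Sum = $24,200.
Rounded total matches; no reconciliation needed.

Tam: $6,825; Orozco: $4,150; Okafor: $4,450; Quinlan: $4,200; Halvorsen: $4,575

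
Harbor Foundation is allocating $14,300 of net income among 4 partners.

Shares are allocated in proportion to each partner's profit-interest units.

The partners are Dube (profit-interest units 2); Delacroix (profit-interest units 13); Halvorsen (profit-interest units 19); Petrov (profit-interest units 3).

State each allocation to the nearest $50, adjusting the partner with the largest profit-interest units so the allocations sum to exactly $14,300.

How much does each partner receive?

Dube: $750; Delacroix: $5,000; Halvorsen: $7,400; Petrov: $1,150

Profit-interest units total: 37.
Unrounded shares: Dube 2/37 × $14,300 = 772.97; Delacroix 13/37 × $14,300 = 5,024.32; Halvorsen 19/37 × $14,300 = 7,343.24; Petrov 3/37 × $14,300 = 1,159.46.
At nearest $50: Dube $750; Delacroix $5,000; Halvorsen $7,350; Petrov $1,150. Sum = $14,250.
Difference $14,300 − $14,250 = +$50 applied to largest profit-interest units (Halvorsen): Halvorsen becomes $7,400.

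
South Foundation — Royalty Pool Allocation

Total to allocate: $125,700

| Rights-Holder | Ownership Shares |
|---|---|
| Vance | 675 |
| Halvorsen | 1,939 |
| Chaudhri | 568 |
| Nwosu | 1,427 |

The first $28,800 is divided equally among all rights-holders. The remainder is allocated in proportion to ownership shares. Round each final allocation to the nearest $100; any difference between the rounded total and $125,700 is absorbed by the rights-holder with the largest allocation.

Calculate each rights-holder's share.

First tranche $28,800 split equally: $7,200 each.
Remainder $96,900 by ownership shares (total 4,609): Vance 14,191.26 → $14,200; Halvorsen 40,765.70 → $40,800; Chaudhri 11,941.68 → $11,900; Nwosu 30,001.37 → $30,000.
Totals: Vance $7,200 + $14,200 = $21,400; Halvorsen $7,200 + $40,800 = $48,000; Chaudhri $7,200 + $11,900 = $19,100; Nwosu $7,200 + $30,000 = $37,200.

Vance: $21,400 · Halvorsen: $48,000 · Chaudhri: $19,100 · Nwosu: $37,200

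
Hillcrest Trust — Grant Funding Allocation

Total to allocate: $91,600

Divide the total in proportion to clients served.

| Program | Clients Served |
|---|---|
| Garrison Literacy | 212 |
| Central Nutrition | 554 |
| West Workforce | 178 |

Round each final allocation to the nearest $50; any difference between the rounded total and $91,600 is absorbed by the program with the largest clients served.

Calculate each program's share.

Sum of clients served: 212 + 554 + 178 = 944.
Raw shares: Garrison Literacy 20,571.19; Central Nutrition 53,756.78; West Workforce 17,272.03.
Rounded to nearest $50: Garrison Literacy $20,550; Central Nutrition $53,750; West Workforce $17,250. Sum = $91,550.
Difference $91,600 − $91,550 = +$50 applied to largest clients served (Central Nutrition): Central Nutrition becomes $53,800.

Garrison Literacy: $20,550 · Central Nutrition: $53,800 · West Workforce: $17,250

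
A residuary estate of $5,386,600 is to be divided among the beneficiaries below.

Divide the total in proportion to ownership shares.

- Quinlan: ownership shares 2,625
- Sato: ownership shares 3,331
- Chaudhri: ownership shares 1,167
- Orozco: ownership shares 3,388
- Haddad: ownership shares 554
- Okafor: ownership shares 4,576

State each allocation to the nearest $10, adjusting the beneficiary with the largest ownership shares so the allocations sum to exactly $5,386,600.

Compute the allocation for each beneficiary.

Quinlan: $904,020; Sato: $1,147,160; Chaudhri: $401,900; Orozco: $1,166,790; Haddad: $190,790; Okafor: $1,575,940

Total ownership shares = 15,641.
Pro-rata amounts: Quinlan 2,625/15,641 × $5,386,600 = 904,023.08; Sato 3,331/15,641 × $5,386,600 = 1,147,162.24; Chaudhri 1,167/15,641 × $5,386,600 = 401,902.83; Orozco 3,388/15,641 × $5,386,600 = 1,166,792.46; Haddad 554/15,641 × $5,386,600 = 190,791.92; Okafor 4,576/15,641 × $5,386,600 = 1,575,927.47.
Rounded to nearest $10: Quinlan $904,020; Sato $1,147,160; Chaudhri $401,900; Orozco $1,166,790; Haddad $190,790; Okafor $1,575,930. Sum = $5,386,590.
Difference $5,386,600 − $5,386,590 = +$10 applied to largest ownership shares (Okafor): Okafor becomes $1,575,940.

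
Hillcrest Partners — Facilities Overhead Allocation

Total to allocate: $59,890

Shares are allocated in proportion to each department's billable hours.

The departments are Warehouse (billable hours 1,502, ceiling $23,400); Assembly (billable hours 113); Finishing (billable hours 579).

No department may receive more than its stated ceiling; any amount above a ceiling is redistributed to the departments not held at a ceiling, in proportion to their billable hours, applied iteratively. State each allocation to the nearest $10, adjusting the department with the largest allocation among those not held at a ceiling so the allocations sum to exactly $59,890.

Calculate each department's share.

Warehouse: $23,400 | Assembly: $5,960 | Finishing: $30,530

Billable hours total: 2,194.
Pro-rata shares before constraints: Warehouse 41,000.36; Assembly 3,084.58; Finishing 15,805.06.
Cap binds for Warehouse ($23,400); remaining pool $36,490 reallocated over remaining billable hours 692.
Remaining shares: Assembly 5,958.63 → $5,960; Finishing 30,531.37 → $30,530.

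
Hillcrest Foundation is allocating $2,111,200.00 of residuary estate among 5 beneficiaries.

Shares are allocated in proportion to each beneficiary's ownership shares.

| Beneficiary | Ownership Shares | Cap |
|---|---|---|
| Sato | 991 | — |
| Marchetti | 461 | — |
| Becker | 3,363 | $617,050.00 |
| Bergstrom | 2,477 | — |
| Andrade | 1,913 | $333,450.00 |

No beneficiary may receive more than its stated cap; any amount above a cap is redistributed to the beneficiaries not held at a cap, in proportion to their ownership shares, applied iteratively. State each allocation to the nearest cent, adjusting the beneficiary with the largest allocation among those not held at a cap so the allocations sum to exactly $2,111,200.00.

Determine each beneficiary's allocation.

Sato: $292,759.91; Marchetti: $136,188.01; Becker: $617,050.00; Bergstrom: $731,752.08; Andrade: $333,450.00

Total ownership shares = 9,205.
Pro-rata shares before constraints: Sato 227,289.4297; Marchetti 105,732.0152; Becker 771,316.1977; Bergstrom 568,108.8973; Andrade 438,753.4601.
Cap binds for Becker ($617,050.00), Andrade ($333,450.00); balance $1,160,700.00 reallocated over remaining ownership shares 3,929.
Remaining shares: Sato 292,759.9135 → $292,759.91; Marchetti 136,188.0122 → $136,188.01; Bergstrom 731,752.0743 → $731,752.07.
Rounding difference +$0.01 applied to Bergstrom → $731,752.08.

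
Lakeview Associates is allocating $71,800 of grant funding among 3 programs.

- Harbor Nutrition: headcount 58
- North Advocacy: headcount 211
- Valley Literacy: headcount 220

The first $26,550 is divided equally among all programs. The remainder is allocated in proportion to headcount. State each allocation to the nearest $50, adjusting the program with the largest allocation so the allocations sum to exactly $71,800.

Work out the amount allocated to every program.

Harbor Nutrition: $14,200 · North Advocacy: $28,400 · Valley Literacy: $29,200

First tranche $26,550 split equally: $8,850 each.
Remainder $45,250 by headcount (total 489): Harbor Nutrition 5,367.08 → $5,350; North Advocacy 19,525.05 → $19,550; Valley Literacy 20,357.87 → $20,350.
Totals: Harbor Nutrition $8,850 + $5,350 = $14,200; North Advocacy $8,850 + $19,550 = $28,400; Valley Literacy $8,850 + $20,350 = $29,200.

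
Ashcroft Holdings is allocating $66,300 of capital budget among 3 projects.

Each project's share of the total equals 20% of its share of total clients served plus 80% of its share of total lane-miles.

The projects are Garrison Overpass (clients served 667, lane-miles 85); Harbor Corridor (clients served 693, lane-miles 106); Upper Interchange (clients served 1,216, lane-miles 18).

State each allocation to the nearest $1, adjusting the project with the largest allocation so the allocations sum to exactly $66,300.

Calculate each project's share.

Garrison Overpass: $25,005; Harbor Corridor: $30,468; Upper Interchange: $10,827

Clients served total 2,576; lane-miles total 209.
Combined weights (20% clients served + 80% lane-miles): Garrison Overpass 0.3771; Harbor Corridor 0.4595; Upper Interchange 0.1633.
Unrounded shares: Garrison Overpass 25,004.68; Harbor Corridor 30,467.90; Upper Interchange 10,827.42.
Rounded to nearest $1: Garrison Overpass $25,005; Harbor Corridor $30,468; Upper Interchange $10,827. Sum = $66,300.
Sum already equals the total — no adjustment.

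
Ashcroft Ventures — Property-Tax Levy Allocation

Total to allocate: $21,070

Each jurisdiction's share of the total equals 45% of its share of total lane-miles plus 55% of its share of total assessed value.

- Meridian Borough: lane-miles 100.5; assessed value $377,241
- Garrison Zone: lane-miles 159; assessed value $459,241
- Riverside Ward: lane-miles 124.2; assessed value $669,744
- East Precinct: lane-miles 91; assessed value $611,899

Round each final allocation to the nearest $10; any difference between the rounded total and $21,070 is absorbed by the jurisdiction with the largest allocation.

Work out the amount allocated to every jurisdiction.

Meridian Borough: $4,070 | Garrison Zone: $5,690 | Riverside Ward: $6,140 | East Precinct: $5,170

Lane-miles total 474.7; assessed value total 2,118,125.
Blended shares (45% lane-miles + 55% assessed value): Meridian Borough 0.1932; Garrison Zone 0.2700; Riverside Ward 0.2916; East Precinct 0.2452.
Pro-rata amounts: Meridian Borough 4,071.28; Garrison Zone 5,688.37; Riverside Ward 6,144.97; East Precinct 5,165.37.
Rounded to nearest $10: Meridian Borough $4,070; Garrison Zone $5,690; Riverside Ward $6,140; East Precinct $5,170. Sum = $21,070.
No rounding difference to absorb.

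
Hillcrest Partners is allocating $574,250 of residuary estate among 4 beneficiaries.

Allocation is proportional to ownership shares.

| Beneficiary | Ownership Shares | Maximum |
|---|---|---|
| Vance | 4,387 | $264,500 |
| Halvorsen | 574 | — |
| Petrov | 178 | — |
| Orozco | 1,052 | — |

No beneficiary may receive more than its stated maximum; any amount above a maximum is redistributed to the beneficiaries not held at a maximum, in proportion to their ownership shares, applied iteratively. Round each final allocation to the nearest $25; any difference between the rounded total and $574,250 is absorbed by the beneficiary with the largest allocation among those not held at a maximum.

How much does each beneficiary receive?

Total ownership shares = 6,191.
Pro-rata shares before constraints: Vance 406,918.87; Halvorsen 53,241.72; Petrov 16,510.50; Orozco 97,578.90.
Cap binds for Vance ($264,500); balance $309,750 reallocated over remaining ownership shares 1,804.
Redistributed shares: Halvorsen 98,556.82 → $98,550; Petrov 30,562.92 → $30,575; Orozco 180,630.27 → $180,625.

Vance: $264,500 · Halvorsen: $98,550 · Petrov: $30,575 · Orozco: $180,625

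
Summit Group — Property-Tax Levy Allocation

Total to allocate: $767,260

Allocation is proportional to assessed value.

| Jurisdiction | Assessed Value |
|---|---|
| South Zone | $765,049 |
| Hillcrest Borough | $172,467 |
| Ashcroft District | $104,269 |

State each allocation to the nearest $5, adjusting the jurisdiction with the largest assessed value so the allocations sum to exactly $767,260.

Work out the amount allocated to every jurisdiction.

South Zone: $563,445 | Hillcrest Borough: $127,020 | Ashcroft District: $76,795

Combined assessed value = 765,049 + 172,467 + 104,269 = 1,041,785.
Pro-rata amounts: South Zone 563,447.83; Hillcrest Borough 127,019.52; Ashcroft District 76,792.65.
At nearest $5: South Zone $563,450; Hillcrest Borough $127,020; Ashcroft District $76,795. Sum = $767,265.
Difference $767,260 − $767,265 = −$5 applied to largest assessed value (South Zone): South Zone becomes $563,445.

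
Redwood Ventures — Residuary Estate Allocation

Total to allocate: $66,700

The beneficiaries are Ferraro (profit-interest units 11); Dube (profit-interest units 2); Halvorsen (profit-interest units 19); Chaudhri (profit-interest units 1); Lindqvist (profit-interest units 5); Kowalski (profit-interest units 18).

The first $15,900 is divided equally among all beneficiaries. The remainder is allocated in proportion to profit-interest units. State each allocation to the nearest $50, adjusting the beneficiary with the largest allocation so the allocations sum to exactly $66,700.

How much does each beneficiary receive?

First tranche $15,900 split equally: $2,650 each.
Remainder $50,800 by profit-interest units (total 56): Ferraro 9,978.57 → $10,000; Dube 1,814.29 → $1,800; Halvorsen 17,235.71 → $17,250; Chaudhri 907.14 → $900; Lindqvist 4,535.71 → $4,550; Kowalski 16,328.57 → $16,350.
Rounding difference −$50 on remainder applied to Halvorsen.
Totals: Ferraro $2,650 + $10,000 = $12,650; Dube $2,650 + $1,800 = $4,450; Halvorsen $2,650 + $17,200 = $19,850; Chaudhri $2,650 + $900 = $3,550; Lindqvist $2,650 + $4,550 = $7,200; Kowalski $2,650 + $16,350 = $19,000.

Ferraro: $12,650; Dube: $4,450; Halvorsen: $19,850; Chaudhri: $3,550; Lindqvist: $7,200; Kowalski: $19,000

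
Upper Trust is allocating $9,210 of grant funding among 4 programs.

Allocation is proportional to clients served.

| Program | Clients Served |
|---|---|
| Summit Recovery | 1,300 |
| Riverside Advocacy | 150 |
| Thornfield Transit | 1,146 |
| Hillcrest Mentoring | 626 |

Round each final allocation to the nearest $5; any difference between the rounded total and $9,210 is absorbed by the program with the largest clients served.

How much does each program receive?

Combined clients served = 1,300 + 150 + 1,146 + 626 = 3,222.
Proportional shares: Summit Recovery 3,716.01; Riverside Advocacy 428.77; Thornfield Transit 3,275.81; Hillcrest Mentoring 1,789.40.
Rounded to nearest $5: Summit Recovery $3,715; Riverside Advocacy $430; Thornfield Transit $3,275; Hillcrest Mentoring $1,790. Sum = $9,210.
No rounding difference to absorb.

Summit Recovery: $3,715 | Riverside Advocacy: $430 | Thornfield Transit: $3,275 | Hillcrest Mentoring: $1,790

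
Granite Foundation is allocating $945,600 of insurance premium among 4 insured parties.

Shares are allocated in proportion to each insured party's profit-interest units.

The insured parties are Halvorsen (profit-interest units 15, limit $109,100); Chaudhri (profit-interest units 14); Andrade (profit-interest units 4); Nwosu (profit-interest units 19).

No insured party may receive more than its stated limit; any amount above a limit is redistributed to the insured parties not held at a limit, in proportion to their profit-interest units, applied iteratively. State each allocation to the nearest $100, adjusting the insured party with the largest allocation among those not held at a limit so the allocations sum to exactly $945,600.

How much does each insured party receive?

Combined profit-interest units = 52.
Pro-rata shares before constraints: Halvorsen 272,769.23; Chaudhri 254,584.62; Andrade 72,738.46; Nwosu 345,507.69.
Cap binds for Halvorsen ($109,100); balance $836,500 reallocated over remaining profit-interest units 37.
Shares after redistribution: Chaudhri 316,513.51 → $316,500; Andrade 90,432.43 → $90,400; Nwosu 429,554.05 → $429,600.

Halvorsen: $109,100 | Chaudhri: $316,500 | Andrade: $90,400 | Nwosu: $429,600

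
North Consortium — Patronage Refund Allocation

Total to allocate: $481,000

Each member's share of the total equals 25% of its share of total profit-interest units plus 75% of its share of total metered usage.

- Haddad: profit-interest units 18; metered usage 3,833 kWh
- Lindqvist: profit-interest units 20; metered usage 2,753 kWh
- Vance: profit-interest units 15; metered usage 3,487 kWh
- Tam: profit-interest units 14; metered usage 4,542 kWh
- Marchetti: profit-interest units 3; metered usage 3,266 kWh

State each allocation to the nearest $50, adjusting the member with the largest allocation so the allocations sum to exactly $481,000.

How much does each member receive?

Haddad: $108,250 · Lindqvist: $89,900 · Vance: $96,100 · Tam: $115,700 · Marchetti: $71,050

Profit-interest units total 70; metered usage total 17,881.
Combined weights (25% profit-interest units + 75% metered usage): Haddad 0.2251; Lindqvist 0.1869; Vance 0.1998; Tam 0.2405; Marchetti 0.1477.
Raw shares: Haddad 108,252.38; Lindqvist 89,899.04; Vance 96,118.24; Tam 115,685.06; Marchetti 71,045.27.
Rounded to nearest $50: Haddad $108,250; Lindqvist $89,900; Vance $96,100; Tam $115,700; Marchetti $71,050. Sum = $481,000.
Rounded total matches; no reconciliation needed.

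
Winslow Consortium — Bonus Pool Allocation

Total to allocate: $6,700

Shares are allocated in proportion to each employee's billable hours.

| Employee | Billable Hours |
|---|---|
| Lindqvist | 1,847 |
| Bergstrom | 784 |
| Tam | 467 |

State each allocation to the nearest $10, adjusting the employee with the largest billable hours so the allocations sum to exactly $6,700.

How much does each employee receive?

Combined billable hours = 1,847 + 784 + 467 = 3,098.
Pro-rata amounts: Lindqvist 3,994.48; Bergstrom 1,695.55; Tam 1,009.97.
At nearest $10: Lindqvist $3,990; Bergstrom $1,700; Tam $1,010. Sum = $6,700.
No rounding difference to absorb.

Lindqvist: $3,990 | Bergstrom: $1,700 | Tam: $1,010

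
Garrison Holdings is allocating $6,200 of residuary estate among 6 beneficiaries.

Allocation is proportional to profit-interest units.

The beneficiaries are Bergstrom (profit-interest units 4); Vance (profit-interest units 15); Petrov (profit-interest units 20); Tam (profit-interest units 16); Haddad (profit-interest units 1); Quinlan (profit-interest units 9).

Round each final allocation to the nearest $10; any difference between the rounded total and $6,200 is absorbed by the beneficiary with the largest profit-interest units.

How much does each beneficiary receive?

Combined profit-interest units = 65.
Proportional shares: Bergstrom 4/65 × $6,200 = 381.54; Vance 15/65 × $6,200 = 1,430.77; Petrov 20/65 × $6,200 = 1,907.69; Tam 16/65 × $6,200 = 1,526.15; Haddad 1/65 × $6,200 = 95.38; Quinlan 9/65 × $6,200 = 858.46.
At nearest $10: Bergstrom $380; Vance $1,430; Petrov $1,910; Tam $1,530; Haddad $100; Quinlan $860. Sum = $6,210.
Difference $6,200 − $6,210 = −$10 applied to largest profit-interest units (Petrov): Petrov becomes $1,900.

Bergstrom: $380; Vance: $1,430; Petrov: $1,900; Tam: $1,530; Haddad: $100; Quinlan: $860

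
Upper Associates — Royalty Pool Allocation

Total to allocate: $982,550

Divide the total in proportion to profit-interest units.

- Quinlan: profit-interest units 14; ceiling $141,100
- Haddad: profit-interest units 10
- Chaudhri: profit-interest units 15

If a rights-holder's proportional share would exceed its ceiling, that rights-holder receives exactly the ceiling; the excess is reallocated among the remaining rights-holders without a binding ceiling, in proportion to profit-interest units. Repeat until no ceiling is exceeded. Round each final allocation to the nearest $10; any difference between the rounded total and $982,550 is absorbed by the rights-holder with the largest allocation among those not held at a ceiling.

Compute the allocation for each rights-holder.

Quinlan: $141,100 | Haddad: $336,580 | Chaudhri: $504,870

Combined profit-interest units = 39.
Unconstrained shares: Quinlan 352,710.26; Haddad 251,935.90; Chaudhri 377,903.85.
Held at cap: Quinlan ($141,100); balance $841,450 reallocated over remaining profit-interest units 25.
Shares after redistribution: Haddad 336,580.00 → $336,580; Chaudhri 504,870.00 → $504,870.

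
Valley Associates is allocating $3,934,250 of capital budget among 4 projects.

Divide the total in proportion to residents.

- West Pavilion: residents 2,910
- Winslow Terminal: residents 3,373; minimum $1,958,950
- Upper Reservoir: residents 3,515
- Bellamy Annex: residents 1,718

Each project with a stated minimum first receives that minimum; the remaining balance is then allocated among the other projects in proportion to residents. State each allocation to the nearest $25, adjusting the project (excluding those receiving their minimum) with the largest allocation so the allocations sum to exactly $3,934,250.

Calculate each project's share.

West Pavilion: $705,900 · Winslow Terminal: $1,958,950 · Upper Reservoir: $852,650 · Bellamy Annex: $416,750

Guaranteed amounts: Winslow Terminal $1,958,950. Balance $1,975,300.
Balance split over remaining residents 8,143: West Pavilion 705,897.46 → $705,900; Upper Reservoir 852,656.21 → $852,650; Bellamy Annex 416,746.33 → $416,750.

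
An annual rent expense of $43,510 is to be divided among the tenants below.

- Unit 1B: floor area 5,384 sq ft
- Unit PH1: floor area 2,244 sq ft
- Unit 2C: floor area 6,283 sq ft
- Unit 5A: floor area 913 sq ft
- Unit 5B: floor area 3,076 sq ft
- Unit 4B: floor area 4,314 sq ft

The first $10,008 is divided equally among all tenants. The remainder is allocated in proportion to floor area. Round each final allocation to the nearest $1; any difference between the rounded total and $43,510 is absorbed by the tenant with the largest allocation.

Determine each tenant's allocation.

First tranche $10,008 split equally: $1,668 each.
Remainder $33,502 by floor area (total 22,214): Unit 1B 8,119.87 → $8,120; Unit PH1 3,384.28 → $3,384; Unit 2C 9,475.69 → $9,476; Unit 5A 1,376.94 → $1,377; Unit 5B 4,639.06 → $4,639; Unit 4B 6,506.15 → $6,506.
Totals: Unit 1B $1,668 + $8,120 = $9,788; Unit PH1 $1,668 + $3,384 = $5,052; Unit 2C $1,668 + $9,476 = $11,144; Unit 5A $1,668 + $1,377 = $3,045; Unit 5B $1,668 + $4,639 = $6,307; Unit 4B $1,668 + $6,506 = $8,174.

Unit 1B: $9,788; Unit PH1: $5,052; Unit 2C: $11,144; Unit 5A: $3,045; Unit 5B: $6,307; Unit 4B: $8,174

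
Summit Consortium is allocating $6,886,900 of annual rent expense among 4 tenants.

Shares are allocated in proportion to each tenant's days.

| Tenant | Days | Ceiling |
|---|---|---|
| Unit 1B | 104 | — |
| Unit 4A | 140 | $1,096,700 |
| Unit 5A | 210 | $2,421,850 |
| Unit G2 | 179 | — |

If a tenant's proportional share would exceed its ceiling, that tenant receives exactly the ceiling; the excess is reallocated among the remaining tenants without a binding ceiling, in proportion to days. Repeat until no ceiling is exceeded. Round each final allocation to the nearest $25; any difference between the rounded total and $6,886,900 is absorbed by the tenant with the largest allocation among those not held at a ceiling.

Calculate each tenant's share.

Unit 1B: $1,237,850 | Unit 4A: $1,096,700 | Unit 5A: $2,421,850 | Unit G2: $2,130,500

Days total: 633.
Proportional shares (ignoring caps): Unit 1B 1,131,497.00; Unit 4A 1,523,169.04; Unit 5A 2,284,753.55; Unit G2 1,947,480.41.
Cap binds for Unit 4A ($1,096,700); balance $5,790,200 reallocated over remaining days 493.
Cap binds for Unit 5A ($2,421,850); balance $3,368,350 reallocated over remaining days 283.
Shares after redistribution: Unit 1B 1,237,838.87 → $1,237,850; Unit G2 2,130,511.13 → $2,130,500.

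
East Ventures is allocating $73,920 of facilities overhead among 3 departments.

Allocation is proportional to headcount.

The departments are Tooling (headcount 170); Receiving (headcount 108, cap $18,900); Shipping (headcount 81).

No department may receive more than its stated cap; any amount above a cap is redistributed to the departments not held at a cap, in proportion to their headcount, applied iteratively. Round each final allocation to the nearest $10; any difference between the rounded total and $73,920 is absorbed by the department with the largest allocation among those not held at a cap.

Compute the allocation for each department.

Sum of headcount: 359.
Pro-rata shares before constraints: Tooling 35,003.90; Receiving 22,237.77; Shipping 16,678.33.
Held at cap: Receiving ($18,900); residual $55,020 reallocated over remaining headcount 251.
Remaining shares: Tooling 37,264.54 → $37,260; Shipping 17,755.46 → $17,760.

Tooling: $37,260 · Receiving: $18,900 · Shipping: $17,760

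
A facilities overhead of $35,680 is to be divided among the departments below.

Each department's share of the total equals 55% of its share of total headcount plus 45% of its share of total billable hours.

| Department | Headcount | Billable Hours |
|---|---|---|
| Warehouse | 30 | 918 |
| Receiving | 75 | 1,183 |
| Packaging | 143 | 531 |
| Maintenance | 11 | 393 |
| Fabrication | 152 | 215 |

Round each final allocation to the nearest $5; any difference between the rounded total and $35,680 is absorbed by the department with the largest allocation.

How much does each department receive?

Headcount total 411; billable hours total 3,240.
Combined weights (55% headcount + 45% billable hours): Warehouse 0.1676; Receiving 0.2647; Packaging 0.2651; Maintenance 0.0693; Fabrication 0.2333.
Pro-rata amounts: Warehouse 5,981.61; Receiving 9,443.44; Packaging 9,459.22; Maintenance 2,472.75; Fabrication 8,322.98.
At nearest $5: Warehouse $5,980; Receiving $9,445; Packaging $9,460; Maintenance $2,475; Fabrication $8,325. Sum = $35,685.
Difference $35,680 − $35,685 = −$5 applied to largest allocation (Packaging): Packaging becomes $9,455.

Warehouse: $5,980 · Receiving: $9,445 · Packaging: $9,455 · Maintenance: $2,475 · Fabrication: $8,325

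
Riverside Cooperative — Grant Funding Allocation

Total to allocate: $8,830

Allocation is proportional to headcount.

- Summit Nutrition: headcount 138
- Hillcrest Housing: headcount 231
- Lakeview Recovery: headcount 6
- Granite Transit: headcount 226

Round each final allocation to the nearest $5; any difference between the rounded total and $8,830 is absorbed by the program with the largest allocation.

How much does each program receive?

Summit Nutrition: $2,030 | Hillcrest Housing: $3,390 | Lakeview Recovery: $90 | Granite Transit: $3,320

Total headcount = 601.
Proportional shares: Summit Nutrition 138/601 × $8,830 = 2,027.52; Hillcrest Housing 231/601 × $8,830 = 3,393.89; Lakeview Recovery 6/601 × $8,830 = 88.15; Granite Transit 226/601 × $8,830 = 3,320.43.
After rounding ($5): Summit Nutrition $2,030; Hillcrest Housing $3,395; Lakeview Recovery $90; Granite Transit $3,320. Sum = $8,835.
Difference $8,830 − $8,835 = −$5 applied to largest allocation (Hillcrest Housing): Hillcrest Housing becomes $3,390.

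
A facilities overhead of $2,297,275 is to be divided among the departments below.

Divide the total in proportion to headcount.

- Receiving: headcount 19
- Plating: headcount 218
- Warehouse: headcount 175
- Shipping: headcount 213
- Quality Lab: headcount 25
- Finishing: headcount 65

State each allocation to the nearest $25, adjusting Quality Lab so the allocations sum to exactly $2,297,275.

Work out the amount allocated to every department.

Sum of headcount: 715.
Raw shares: Receiving 19/715 × $2,297,275 = 61,046.47; Plating 218/715 × $2,297,275 = 700,427.90; Warehouse 175/715 × $2,297,275 = 562,270.10; Shipping 213/715 × $2,297,275 = 684,363.04; Quality Lab 25/715 × $2,297,275 = 80,324.30; Finishing 65/715 × $2,297,275 = 208,843.18.
At nearest $25: Receiving $61,050; Plating $700,425; Warehouse $562,275; Shipping $684,375; Quality Lab $80,325; Finishing $208,850. Sum = $2,297,300.
Difference $2,297,275 − $2,297,300 = −$25 applied to Quality Lab: Quality Lab becomes $80,300.

Receiving: $61,050; Plating: $700,425; Warehouse: $562,275; Shipping: $684,375; Quality Lab: $80,300; Finishing: $208,850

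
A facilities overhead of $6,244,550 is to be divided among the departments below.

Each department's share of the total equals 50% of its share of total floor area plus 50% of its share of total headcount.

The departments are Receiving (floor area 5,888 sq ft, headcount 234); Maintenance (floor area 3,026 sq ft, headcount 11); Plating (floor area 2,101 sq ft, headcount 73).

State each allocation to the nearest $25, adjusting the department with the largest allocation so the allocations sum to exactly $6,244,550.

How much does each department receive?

Receiving: $3,966,500 | Maintenance: $965,750 | Plating: $1,312,300

Totals — floor area 11,015, headcount 318.
Composite weights (50% floor area + 50% headcount): Receiving 0.6352; Maintenance 0.1547; Plating 0.2101.
Raw shares: Receiving 3,966,515.87; Maintenance 965,743.05; Plating 1,312,291.09.
After rounding ($25): Receiving $3,966,525; Maintenance $965,750; Plating $1,312,300. Sum = $6,244,575.
Difference $6,244,550 − $6,244,575 = −$25 applied to largest allocation (Receiving): Receiving becomes $3,966,500.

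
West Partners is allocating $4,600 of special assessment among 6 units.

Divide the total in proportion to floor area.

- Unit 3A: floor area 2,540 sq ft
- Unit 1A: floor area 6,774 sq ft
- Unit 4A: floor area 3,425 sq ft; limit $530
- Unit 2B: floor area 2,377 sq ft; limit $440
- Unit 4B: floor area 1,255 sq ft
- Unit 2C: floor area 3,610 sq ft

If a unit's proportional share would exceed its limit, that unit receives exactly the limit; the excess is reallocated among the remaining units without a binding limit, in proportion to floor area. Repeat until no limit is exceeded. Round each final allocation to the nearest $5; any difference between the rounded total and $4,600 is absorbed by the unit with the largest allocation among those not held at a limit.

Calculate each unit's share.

Total floor area = 19,981.
Unconstrained shares: Unit 3A 584.76; Unit 1A 1,559.50; Unit 4A 788.50; Unit 2B 547.23; Unit 4B 288.92; Unit 2C 831.09.
Cap binds for Unit 4A ($530), Unit 2B ($440); balance $3,630 reallocated over remaining floor area 14,179.
Remaining shares: Unit 3A 650.27 → $650; Unit 1A 1,734.23 → $1,735; Unit 4B 321.30 → $320; Unit 2C 924.20 → $925.

Unit 3A: $650 · Unit 1A: $1,735 · Unit 4A: $530 · Unit 2B: $440 · Unit 4B: $320 · Unit 2C: $925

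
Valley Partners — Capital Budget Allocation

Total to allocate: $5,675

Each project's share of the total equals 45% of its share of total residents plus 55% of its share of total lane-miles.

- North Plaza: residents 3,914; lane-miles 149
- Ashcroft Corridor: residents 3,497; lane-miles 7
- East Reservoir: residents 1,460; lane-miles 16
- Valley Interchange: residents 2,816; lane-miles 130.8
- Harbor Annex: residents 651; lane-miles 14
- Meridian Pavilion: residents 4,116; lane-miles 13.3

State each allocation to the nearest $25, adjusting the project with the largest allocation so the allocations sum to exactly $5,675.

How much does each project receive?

Residents total 16,454; lane-miles total 330.1.
Blended shares (45% residents + 55% lane-miles): North Plaza 0.3553; Ashcroft Corridor 0.1073; East Reservoir 0.0666; Valley Interchange 0.2949; Harbor Annex 0.0411; Meridian Pavilion 0.1347.
Pro-rata amounts: North Plaza 2,016.34; Ashcroft Corridor 608.94; East Reservoir 377.89; Valley Interchange 1,673.83; Harbor Annex 233.42; Meridian Pavilion 764.58.
Rounded to nearest $25: North Plaza $2,025; Ashcroft Corridor $600; East Reservoir $375; Valley Interchange $1,675; Harbor Annex $225; Meridian Pavilion $775. Sum = $5,675.
Sum already equals the total — no adjustment.

North Plaza: $2,025; Ashcroft Corridor: $600; East Reservoir: $375; Valley Interchange: $1,675; Harbor Annex: $225; Meridian Pavilion: $775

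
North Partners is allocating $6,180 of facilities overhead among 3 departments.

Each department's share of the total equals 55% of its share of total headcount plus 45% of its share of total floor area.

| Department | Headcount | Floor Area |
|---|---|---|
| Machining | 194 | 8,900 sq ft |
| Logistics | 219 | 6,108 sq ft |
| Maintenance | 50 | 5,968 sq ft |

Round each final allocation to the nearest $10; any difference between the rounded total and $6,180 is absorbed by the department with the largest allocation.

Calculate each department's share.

Machining: $2,600 | Logistics: $2,420 | Maintenance: $1,160

Totals — headcount 463, floor area 20,976.
Blended shares (55% headcount + 45% floor area): Machining 0.4214; Logistics 0.3912; Maintenance 0.1874.
Proportional shares: Machining 2,604.17; Logistics 2,417.53; Maintenance 1,158.30.
After rounding ($10): Machining $2,600; Logistics $2,420; Maintenance $1,160. Sum = $6,180.
Sum already equals the total — no adjustment.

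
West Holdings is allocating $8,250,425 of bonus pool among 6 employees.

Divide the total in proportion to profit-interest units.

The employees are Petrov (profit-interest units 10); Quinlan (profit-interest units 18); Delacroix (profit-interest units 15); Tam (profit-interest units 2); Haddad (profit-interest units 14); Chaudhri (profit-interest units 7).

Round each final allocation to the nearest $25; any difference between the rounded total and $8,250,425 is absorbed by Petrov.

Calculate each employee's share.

Sum of profit-interest units: 66.
Raw shares: Petrov 10/66 × $8,250,425 = 1,250,064.39; Quinlan 18/66 × $8,250,425 = 2,250,115.91; Delacroix 15/66 × $8,250,425 = 1,875,096.59; Tam 2/66 × $8,250,425 = 250,012.88; Haddad 14/66 × $8,250,425 = 1,750,090.15; Chaudhri 7/66 × $8,250,425 = 875,045.08.
After rounding ($25): Petrov $1,250,075; Quinlan $2,250,125; Delacroix $1,875,100; Tam $250,025; Haddad $1,750,100; Chaudhri $875,050. Sum = $8,250,475.
Difference $8,250,425 − $8,250,475 = −$50 applied to Petrov: Petrov becomes $1,250,025.

Petrov: $1,250,025 | Quinlan: $2,250,125 | Delacroix: $1,875,100 | Tam: $250,025 | Haddad: $1,750,100 | Chaudhri: $875,050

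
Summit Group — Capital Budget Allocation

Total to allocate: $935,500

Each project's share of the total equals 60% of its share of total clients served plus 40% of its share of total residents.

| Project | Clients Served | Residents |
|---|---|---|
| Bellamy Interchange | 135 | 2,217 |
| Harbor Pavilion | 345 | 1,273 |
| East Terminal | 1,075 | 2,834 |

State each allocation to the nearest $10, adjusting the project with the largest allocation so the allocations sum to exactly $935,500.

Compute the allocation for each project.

Clients served total 1,555; residents total 6,324.
Blended shares (60% clients served + 40% residents): Bellamy Interchange 0.1923; Harbor Pavilion 0.2136; East Terminal 0.5940.
Unrounded shares: Bellamy Interchange 179,913.24; Harbor Pavilion 199,858.00; East Terminal 555,728.75.
At nearest $10: Bellamy Interchange $179,910; Harbor Pavilion $199,860; East Terminal $555,730. Sum = $935,500.
Rounded total matches; no reconciliation needed.

Bellamy Interchange: $179,910; Harbor Pavilion: $199,860; East Terminal: $555,730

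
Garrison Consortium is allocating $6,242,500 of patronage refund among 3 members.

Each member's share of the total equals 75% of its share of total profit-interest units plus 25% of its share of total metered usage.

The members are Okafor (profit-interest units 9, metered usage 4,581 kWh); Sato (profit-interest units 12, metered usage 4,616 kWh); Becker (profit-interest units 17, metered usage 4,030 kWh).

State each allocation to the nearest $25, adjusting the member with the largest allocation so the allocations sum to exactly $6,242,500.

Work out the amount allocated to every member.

Okafor: $1,649,375 · Sato: $2,023,125 · Becker: $2,570,000

Profit-interest units total 38; metered usage total 13,227.
Composite weights (75% profit-interest units + 25% metered usage): Okafor 0.2642; Sato 0.3241; Becker 0.4117.
Proportional shares: Okafor 1,649,367.37; Sato 2,023,118.66; Becker 2,570,013.97.
At nearest $25: Okafor $1,649,375; Sato $2,023,125; Becker $2,570,025. Sum = $6,242,525.
Difference $6,242,500 − $6,242,525 = −$25 applied to largest allocation (Becker): Becker becomes $2,570,000.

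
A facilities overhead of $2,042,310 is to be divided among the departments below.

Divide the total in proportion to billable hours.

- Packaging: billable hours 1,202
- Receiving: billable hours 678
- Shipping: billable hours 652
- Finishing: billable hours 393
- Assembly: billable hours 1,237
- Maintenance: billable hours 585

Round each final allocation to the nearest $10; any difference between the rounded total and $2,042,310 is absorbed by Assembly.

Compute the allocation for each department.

Packaging: $517,140 | Receiving: $291,700 | Shipping: $280,510 | Finishing: $169,080 | Assembly: $532,190 | Maintenance: $251,690

Sum of billable hours: 4,747.
Proportional shares: Packaging 1,202/4,747 × $2,042,310 = 517,138.53; Receiving 678/4,747 × $2,042,310 = 291,697.11; Shipping 652/4,747 × $2,042,310 = 280,511.08; Finishing 393/4,747 × $2,042,310 = 169,081.07; Assembly 1,237/4,747 × $2,042,310 = 532,196.64; Maintenance 585/4,747 × $2,042,310 = 251,685.56.
Rounded to nearest $10: Packaging $517,140; Receiving $291,700; Shipping $280,510; Finishing $169,080; Assembly $532,200; Maintenance $251,690. Sum = $2,042,320.
Difference $2,042,310 − $2,042,320 = −$10 applied to Assembly: Assembly becomes $532,190.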